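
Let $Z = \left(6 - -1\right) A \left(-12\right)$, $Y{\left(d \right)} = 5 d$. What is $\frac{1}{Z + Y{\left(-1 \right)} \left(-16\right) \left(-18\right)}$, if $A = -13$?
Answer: $- \frac{1}{348} \approx -0.0028736$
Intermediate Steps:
$Z = 1092$ ($Z = \left(6 - -1\right) \left(-13\right) \left(-12\right) = \left(6 + 1\right) \left(-13\right) \left(-12\right) = 7 \left(-13\right) \left(-12\right) = \left(-91\right) \left(-12\right) = 1092$)
$\frac{1}{Z + Y{\left(-1 \right)} \left(-16\right) \left(-18\right)} = \frac{1}{1092 + 5 \left(-1\right) \left(-16\right) \left(-18\right)} = \frac{1}{1092 + \left(-5\right) \left(-16\right) \left(-18\right)} = \frac{1}{1092 + 80 \left(-18\right)} = \frac{1}{1092 - 1440} = \frac{1}{-348} = - \frac{1}{348}$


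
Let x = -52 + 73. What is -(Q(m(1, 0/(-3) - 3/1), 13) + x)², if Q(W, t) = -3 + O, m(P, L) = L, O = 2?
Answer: -400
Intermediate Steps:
Q(W, t) = -1 (Q(W, t) = -3 + 2 = -1)
x = 21
-(Q(m(1, 0/(-3) - 3/1), 13) + x)² = -(-1 + 21)² = -1*20² = -1*400 = -400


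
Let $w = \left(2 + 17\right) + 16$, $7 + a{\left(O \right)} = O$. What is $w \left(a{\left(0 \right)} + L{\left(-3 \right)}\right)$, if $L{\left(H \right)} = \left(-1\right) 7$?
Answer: $-490$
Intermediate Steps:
$a{\left(O \right)} = -7 + O$
$w = 35$ ($w = 19 + 16 = 35$)
$L{\left(H \right)} = -7$
$w \left(a{\left(0 \right)} + L{\left(-3 \right)}\right) = 35 \left(\left(-7 + 0\right) - 7\right) = 35 \left(-7 - 7\right) = 35 \left(-14\right) = -490$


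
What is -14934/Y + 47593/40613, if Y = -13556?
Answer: 625842625/275274914 ≈ 2.2735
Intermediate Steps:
-14934/Y + 47593/40613 = -14934/(-13556) + 47593/40613 = -14934*(-1/13556) + 47593*(1/40613) = 7467/6778 + 47593/40613 = 625842625/275274914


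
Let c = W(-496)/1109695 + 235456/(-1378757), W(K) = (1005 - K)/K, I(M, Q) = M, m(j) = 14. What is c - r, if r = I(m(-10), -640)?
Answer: -565995650681323/39941046082160 ≈ -14.171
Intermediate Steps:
r = 14
W(K) = (1005 - K)/K
c = -6821005531083/39941046082160 (c = ((1005 - 1*(-496))/(-496))/1109695 + 235456/(-1378757) = -(1005 + 496)/496*(1/1109695) + 235456*(-1/1378757) = -1/496*1501*(1/1109695) - 235456/1378757 = -1501/496*1/1109695 - 235456/1378757 = -79/28968880 - 235456/1378757 = -6821005531083/39941046082160 ≈ -0.17078)
c - r = -6821005531083/39941046082160 - 1*14 = -6821005531083/39941046082160 - 14 = -565995650681323/39941046082160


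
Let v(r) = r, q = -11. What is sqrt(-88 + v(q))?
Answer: 3*I*sqrt(11) ≈ 9.9499*I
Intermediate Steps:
sqrt(-88 + v(q)) = sqrt(-88 - 11) = sqrt(-99) = 3*I*sqrt(11)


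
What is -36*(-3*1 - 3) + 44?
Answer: 260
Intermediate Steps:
-36*(-3*1 - 3) + 44 = -36*(-3 - 3) + 44 = -36*(-6) + 44 = 216 + 44 = 260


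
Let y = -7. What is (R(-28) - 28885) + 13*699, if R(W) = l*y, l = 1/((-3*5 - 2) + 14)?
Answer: -59387/3 ≈ -19796.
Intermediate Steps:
l = -1/3 (l = 1/((-15 - 2) + 14) = 1/(-17 + 14) = 1/(-3) = -1/3 ≈ -0.33333)
R(W) = 7/3 (R(W) = -1/3*(-7) = 7/3)
(R(-28) - 28885) + 13*699 = (7/3 - 28885) + 13*699 = -86648/3 + 9087 = -59387/3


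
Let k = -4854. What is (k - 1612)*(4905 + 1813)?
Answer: -43438588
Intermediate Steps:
(k - 1612)*(4905 + 1813) = (-4854 - 1612)*(4905 + 1813) = -6466*6718 = -43438588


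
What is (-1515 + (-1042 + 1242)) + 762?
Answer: -553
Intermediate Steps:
(-1515 + (-1042 + 1242)) + 762 = (-1515 + 200) + 762 = -1315 + 762 = -553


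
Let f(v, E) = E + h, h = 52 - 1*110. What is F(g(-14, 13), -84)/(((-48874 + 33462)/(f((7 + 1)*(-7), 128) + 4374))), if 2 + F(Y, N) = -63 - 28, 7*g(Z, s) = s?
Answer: 103323/3853 ≈ 26.816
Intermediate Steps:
g(Z, s) = s/7
F(Y, N) = -93 (F(Y, N) = -2 + (-63 - 28) = -2 - 91 = -93)
h = -58 (h = 52 - 110 = -58)
f(v, E) = -58 + E (f(v, E) = E - 58 = -58 + E)
F(g(-14, 13), -84)/(((-48874 + 33462)/(f((7 + 1)*(-7), 128) + 4374))) = -93*((-58 + 128) + 4374)/(-48874 + 33462) = -93/((-15412/(70 + 4374))) = -93/((-15412/4444)) = -93/((-15412*1/4444)) = -93/(-3853/1111) = -93*(-1111/3853) = 103323/3853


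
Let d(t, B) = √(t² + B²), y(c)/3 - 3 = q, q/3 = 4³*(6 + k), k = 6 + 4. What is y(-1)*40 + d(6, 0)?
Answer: 369006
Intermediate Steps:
k = 10
q = 3072 (q = 3*(4³*(6 + 10)) = 3*(64*16) = 3*1024 = 3072)
y(c) = 9225 (y(c) = 9 + 3*3072 = 9 + 9216 = 9225)
d(t, B) = √(B² + t²)
y(-1)*40 + d(6, 0) = 9225*40 + √(0² + 6²) = 369000 + √(0 + 36) = 369000 + √36 = 369000 + 6 = 369006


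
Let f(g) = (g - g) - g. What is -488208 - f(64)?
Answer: -488144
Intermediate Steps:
f(g) = -g (f(g) = 0 - g = -g)
-488208 - f(64) = -488208 - (-1)*64 = -488208 - 1*(-64) = -488208 + 64 = -488144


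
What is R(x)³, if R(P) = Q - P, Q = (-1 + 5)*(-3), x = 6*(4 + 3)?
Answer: -157464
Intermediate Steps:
x = 42 (x = 6*7 = 42)
Q = -12 (Q = 4*(-3) = -12)
R(P) = -12 - P
R(x)³ = (-12 - 1*42)³ = (-12 - 42)³ = (-54)³ = -157464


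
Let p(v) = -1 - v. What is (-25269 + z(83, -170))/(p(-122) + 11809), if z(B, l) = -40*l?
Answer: -18469/11930 ≈ -1.5481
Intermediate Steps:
(-25269 + z(83, -170))/(p(-122) + 11809) = (-25269 - 40*(-170))/((-1 - 1*(-122)) + 11809) = (-25269 + 6800)/((-1 + 122) + 11809) = -18469/(121 + 11809) = -18469/11930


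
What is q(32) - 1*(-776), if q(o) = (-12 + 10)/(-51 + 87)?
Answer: 13967/18 ≈ 775.94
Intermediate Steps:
q(o) = -1/18 (q(o) = -2/36 = -2*1/36 = -1/18)
q(32) - 1*(-776) = -1/18 - 1*(-776) = -1/18 + 776 = 13967/18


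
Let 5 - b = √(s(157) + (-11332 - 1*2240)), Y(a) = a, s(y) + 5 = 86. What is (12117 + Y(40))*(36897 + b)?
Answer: 448617614 - 36471*I*√1499 ≈ 4.4862e+8 - 1.412e+6*I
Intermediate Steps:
s(y) = 81 (s(y) = -5 + 86 = 81)
b = 5 - 3*I*√1499 (b = 5 - √(81 + (-11332 - 1*2240)) = 5 - √(81 + (-11332 - 2240)) = 5 - √(81 - 13572) = 5 - √(-13491) = 5 - 3*I*√1499 ≈ 5.0 - 116.15*I)
(12117 + Y(40))*(36897 + b) = (12117 + 40)*(36897 + (5 - 3*I*√1499)) = 12157*(36902 - 3*I*√1499) = 448617614 - 36471*I*√1499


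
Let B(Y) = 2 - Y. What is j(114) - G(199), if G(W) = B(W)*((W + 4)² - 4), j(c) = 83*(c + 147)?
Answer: 8139048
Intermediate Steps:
j(c) = 12201 + 83*c (j(c) = 83*(147 + c) = 12201 + 83*c)
G(W) = (-4 + (4 + W)²)*(2 - W) (G(W) = (2 - W)*((W + 4)² - 4) = (2 - W)*((4 + W)² - 4) = (2 - W)*(-4 + (4 + W)²) = (-4 + (4 + W)²)*(2 - W))
j(114) - G(199) = (12201 + 83*114) - (-1)*(-4 + (4 + 199)²)*(-2 + 199) = (12201 + 9462) - (-1)*(-4 + 203²)*197 = 21663 - (-1)*(-4 + 41209)*197 = 21663 - (-1)*41205*197 = 21663 - 1*(-8117385) = 21663 + 8117385 = 8139048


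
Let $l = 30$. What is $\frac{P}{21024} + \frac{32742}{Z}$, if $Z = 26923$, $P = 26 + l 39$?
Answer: $\frac{180141929}{141507288} \approx 1.273$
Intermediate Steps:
$P = 1196$ ($P = 26 + 30 \cdot 39 = 26 + 1170 = 1196$)
$\frac{P}{21024} + \frac{32742}{Z} = \frac{1196}{21024} + \frac{32742}{26923} = 1196 \cdot \frac{1}{21024} + 32742 \cdot \frac{1}{26923} = \frac{299}{5256} + \frac{32742}{26923} = \frac{180141929}{141507288}$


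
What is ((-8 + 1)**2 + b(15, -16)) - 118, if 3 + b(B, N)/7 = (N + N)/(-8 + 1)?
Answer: -58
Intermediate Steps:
b(B, N) = -21 - 2*N (b(B, N) = -21 + 7*((N + N)/(-8 + 1)) = -21 + 7*((2*N)/(-7)) = -21 + 7*((2*N)*(-1/7)) = -21 + 7*(-2*N/7) = -21 - 2*N)
((-8 + 1)**2 + b(15, -16)) - 118 = ((-8 + 1)**2 + (-21 - 2*(-16))) - 118 = ((-7)**2 + (-21 + 32)) - 118 = (49 + 11) - 118 = 60 - 118 = -58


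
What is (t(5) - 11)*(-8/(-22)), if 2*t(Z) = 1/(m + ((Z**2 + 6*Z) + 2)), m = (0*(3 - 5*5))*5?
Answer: -2506/627 ≈ -3.9968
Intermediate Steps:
m = 0 (m = (0*(3 - 25))*5 = (0*(-22))*5 = 0*5 = 0)
t(Z) = 1/(2*(2 + Z**2 + 6*Z)) (t(Z) = 1/(2*(0 + ((Z**2 + 6*Z) + 2))) = 1/(2*(0 + (2 + Z**2 + 6*Z))) = 1/(2*(2 + Z**2 + 6*Z)))
(t(5) - 11)*(-8/(-22)) = (1/(2*(2 + 5**2 + 6*5)) - 11)*(-8/(-22)) = (1/(2*(2 + 25 + 30)) - 11)*(-8*(-1/22)) = ((1/2)/57 - 11)*(4/11) = ((1/2)*(1/57) - 11)*(4/11) = (1/114 - 11)*(4/11) = -1253/114*4/11 = -2506/627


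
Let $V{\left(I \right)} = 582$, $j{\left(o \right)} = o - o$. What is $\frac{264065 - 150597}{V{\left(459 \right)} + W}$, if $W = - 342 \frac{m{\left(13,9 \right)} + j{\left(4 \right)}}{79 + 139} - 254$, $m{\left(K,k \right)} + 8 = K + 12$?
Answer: $\frac{12368012}{32845} \approx 376.56$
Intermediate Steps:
$j{\left(o \right)} = 0$
$m{\left(K,k \right)} = 4 + K$ ($m{\left(K,k \right)} = -8 + \left(K + 12\right) = -8 + \left(12 + K\right) = 4 + K$)
$W = - \frac{30593}{109}$ ($W = - 342 \frac{\left(4 + 13\right) + 0}{79 + 139} - 254 = - 342 \frac{17 + 0}{218} - 254 = - 342 \cdot 17 \cdot \frac{1}{218} - 254 = \left(-342\right) \frac{17}{218} - 254 = - \frac{2907}{109} - 254 = - \frac{30593}{109} \approx -280.67$)
$\frac{264065 - 150597}{V{\left(459 \right)} + W} = \frac{264065 - 150597}{582 - \frac{30593}{109}} = \frac{113468}{\frac{32845}{109}} = 113468 \cdot \frac{109}{32845} = \frac{12368012}{32845}$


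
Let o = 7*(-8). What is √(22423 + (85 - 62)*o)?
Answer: √21135 ≈ 145.38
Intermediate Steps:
o = -56
√(22423 + (85 - 62)*o) = √(22423 + (85 - 62)*(-56)) = √(22423 + 23*(-56)) = √(22423 - 1288) = √21135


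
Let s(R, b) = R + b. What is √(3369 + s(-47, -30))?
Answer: 2*√823 ≈ 57.376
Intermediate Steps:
√(3369 + s(-47, -30)) = √(3369 + (-47 - 30)) = √(3369 - 77) = √3292 = 2*√823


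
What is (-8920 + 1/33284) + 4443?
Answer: -149012467/33284 ≈ -4477.0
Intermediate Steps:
(-8920 + 1/33284) + 4443 = -296893279/33284 + 4443 = -149012467/33284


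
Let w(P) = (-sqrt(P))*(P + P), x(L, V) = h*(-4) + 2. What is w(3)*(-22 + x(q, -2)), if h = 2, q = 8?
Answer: 168*sqrt(3) ≈ 290.98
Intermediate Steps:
x(L, V) = -6 (x(L, V) = 2*(-4) + 2 = -8 + 2 = -6)
w(P) = -2*P**(3/2) (w(P) = (-sqrt(P))*(2*P) = -2*P**(3/2))
w(3)*(-22 + x(q, -2)) = (-6*sqrt(3))*(-22 - 6) = -6*sqrt(3)*(-28) = 168*sqrt(3)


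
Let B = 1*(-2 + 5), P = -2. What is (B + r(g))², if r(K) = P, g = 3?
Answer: 1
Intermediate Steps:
r(K) = -2
B = 3 (B = 1*3 = 3)
(B + r(g))² = (3 - 2)² = 1² = 1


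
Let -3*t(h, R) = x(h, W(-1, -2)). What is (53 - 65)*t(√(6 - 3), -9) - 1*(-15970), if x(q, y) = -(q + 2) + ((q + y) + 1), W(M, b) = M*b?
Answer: 15974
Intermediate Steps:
x(q, y) = -1 + y (x(q, y) = -(2 + q) + (1 + q + y) = (-2 - q) + (1 + q + y) = -1 + y)
t(h, R) = -⅓ (t(h, R) = -(-1 - 1*(-2))/3 = -(-1 + 2)/3 = -⅓*1 = -⅓)
(53 - 65)*t(√(6 - 3), -9) - 1*(-15970) = (53 - 65)*(-⅓) - 1*(-15970) = -12*(-⅓) + 15970 = 4 + 15970 = 15974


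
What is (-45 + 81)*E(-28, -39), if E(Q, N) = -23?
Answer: -828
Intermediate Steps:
(-45 + 81)*E(-28, -39) = (-45 + 81)*(-23) = 36*(-23) = -828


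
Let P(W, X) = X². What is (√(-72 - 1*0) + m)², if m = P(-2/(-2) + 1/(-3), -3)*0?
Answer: -72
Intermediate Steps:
m = 0 (m = (-3)²*0 = 9*0 = 0)
(√(-72 - 1*0) + m)² = (√(-72 - 1*0) + 0)² = (√(-72 + 0) + 0)² = (√(-72) + 0)² = (6*I*√2 + 0)² = (6*I*√2)² = -72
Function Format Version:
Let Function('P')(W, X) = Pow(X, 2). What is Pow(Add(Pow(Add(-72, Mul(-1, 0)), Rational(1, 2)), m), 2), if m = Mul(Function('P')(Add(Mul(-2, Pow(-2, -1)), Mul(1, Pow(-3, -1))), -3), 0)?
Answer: -72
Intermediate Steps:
m = 0 (m = Mul(Pow(-3, 2), 0) = Mul(9, 0) = 0)
Pow(Add(Pow(Add(-72, Mul(-1, 0)), Rational(1, 2)), m), 2) = Pow(Add(Pow(Add(-72, Mul(-1, 0)), Rational(1, 2)), 0), 2) = Pow(Add(Pow(Add(-72, 0), Rational(1, 2)), 0), 2) = Pow(Add(Pow(-72, Rational(1, 2)), 0), 2) = Pow(Add(Mul(6, I, Pow(2, Rational(1, 2))), 0), 2) = Pow(Mul(6, I, Pow(2, Rational(1, 2))), 2) = -72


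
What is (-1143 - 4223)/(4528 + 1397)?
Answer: -5366/5925 ≈ -0.90565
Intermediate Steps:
(-1143 - 4223)/(4528 + 1397) = -5366/5925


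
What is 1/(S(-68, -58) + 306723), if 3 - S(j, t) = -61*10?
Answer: 1/307336 ≈ 3.2538e-6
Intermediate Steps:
S(j, t) = 613 (S(j, t) = 3 - (-61)*10 = 3 - 1*(-610) = 3 + 610 = 613)
1/(S(-68, -58) + 306723) = 1/(613 + 306723) = 1/307336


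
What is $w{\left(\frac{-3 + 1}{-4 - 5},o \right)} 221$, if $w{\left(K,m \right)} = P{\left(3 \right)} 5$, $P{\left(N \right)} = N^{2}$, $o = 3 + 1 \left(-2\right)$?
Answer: $9945$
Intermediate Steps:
$o = 1$ ($o = 3 - 2 = 1$)
$w{\left(K,m \right)} = 45$ ($w{\left(K,m \right)} = 3^{2} \cdot 5 = 9 \cdot 5 = 45$)
$w{\left(\frac{-3 + 1}{-4 - 5},o \right)} 221 = 45 \cdot 221 = 9945$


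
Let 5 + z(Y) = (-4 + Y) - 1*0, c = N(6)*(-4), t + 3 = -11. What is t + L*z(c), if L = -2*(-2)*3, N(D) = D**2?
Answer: -1850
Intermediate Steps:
t = -14 (t = -3 - 11 = -14)
c = -144 (c = 6**2*(-4) = 36*(-4) = -144)
z(Y) = -9 + Y (z(Y) = -5 + ((-4 + Y) - 1*0) = -5 + ((-4 + Y) + 0) = -5 + (-4 + Y) = -9 + Y)
L = 12 (L = 4*3 = 12)
t + L*z(c) = -14 + 12*(-9 - 144) = -14 + 12*(-153) = -14 - 1836 = -1850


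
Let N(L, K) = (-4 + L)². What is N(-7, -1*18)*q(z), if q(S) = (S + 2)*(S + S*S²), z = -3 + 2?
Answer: -242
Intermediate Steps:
z = -1
q(S) = (2 + S)*(S + S³)
N(-7, -1*18)*q(z) = (-4 - 7)²*(-(2 - 1 + (-1)³ + 2*(-1)²)) = (-11)²*(-(2 - 1 - 1 + 2*1)) = 121*(-(2 - 1 - 1 + 2)) = 121*(-1*2) = 121*(-2) = -242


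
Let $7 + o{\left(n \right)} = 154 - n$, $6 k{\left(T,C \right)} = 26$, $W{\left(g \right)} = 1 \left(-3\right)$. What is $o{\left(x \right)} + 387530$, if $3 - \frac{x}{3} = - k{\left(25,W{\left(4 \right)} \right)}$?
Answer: $387655$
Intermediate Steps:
$W{\left(g \right)} = -3$
$k{\left(T,C \right)} = \frac{13}{3}$ ($k{\left(T,C \right)} = \frac{1}{6} \cdot 26 = \frac{13}{3}$)
$x = 22$ ($x = 9 - 3 \left(\left(-1\right) \frac{13}{3}\right) = 9 - -13 = 9 + 13 = 22$)
$o{\left(n \right)} = 147 - n$ ($o{\left(n \right)} = -7 - \left(-154 + n\right) = 147 - n$)
$o{\left(x \right)} + 387530 = \left(147 - 22\right) + 387530 = 125 + 387530 = 387655$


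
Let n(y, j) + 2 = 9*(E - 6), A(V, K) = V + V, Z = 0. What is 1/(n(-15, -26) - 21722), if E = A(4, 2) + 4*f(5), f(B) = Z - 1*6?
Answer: -1/21922 ≈ -4.5616e-5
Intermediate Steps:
A(V, K) = 2*V
f(B) = -6 (f(B) = 0 - 1*6 = 0 - 6 = -6)
E = -16 (E = 2*4 + 4*(-6) = 8 - 24 = -16)
n(y, j) = -200 (n(y, j) = -2 + 9*(-16 - 6) = -2 + 9*(-22) = -2 - 198 = -200)
1/(n(-15, -26) - 21722) = 1/(-200 - 21722) = 1/(-21922) = -1/21922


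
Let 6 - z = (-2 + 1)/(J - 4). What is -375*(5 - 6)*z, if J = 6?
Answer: 4875/2 ≈ 2437.5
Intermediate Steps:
z = 13/2 (z = 6 - (-2 + 1)/(6 - 4) = 6 - (-1)/2 = 6 - 1*(-½) = 6 + ½ = 13/2 ≈ 6.5000)
-375*(5 - 6)*z = -375*(5 - 6)*13/2 = -(-375)*13/2 = -375*(-13/2) = 4875/2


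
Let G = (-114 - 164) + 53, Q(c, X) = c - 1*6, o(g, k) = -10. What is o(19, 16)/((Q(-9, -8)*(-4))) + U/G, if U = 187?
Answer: -449/450 ≈ -0.99778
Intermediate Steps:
Q(c, X) = -6 + c (Q(c, X) = c - 6 = -6 + c)
G = -225 (G = -278 + 53 = -225)
o(19, 16)/((Q(-9, -8)*(-4))) + U/G = -10*(-1/(4*(-6 - 9))) + 187/(-225) = -10/((-15*(-4))) + 187*(-1/225) = -10/60 - 187/225 = -10*1/60 - 187/225 = -1/6 - 187/225 = -449/450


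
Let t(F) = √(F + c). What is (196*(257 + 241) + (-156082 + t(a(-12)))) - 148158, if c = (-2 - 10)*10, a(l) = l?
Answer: -206632 + 2*I*√33 ≈ -2.0663e+5 + 11.489*I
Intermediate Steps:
c = -120 (c = -12*10 = -120)
t(F) = √(-120 + F) (t(F) = √(F - 120) = √(-120 + F))
(196*(257 + 241) + (-156082 + t(a(-12)))) - 148158 = (196*(257 + 241) + (-156082 + √(-120 - 12))) - 148158 = (196*498 + (-156082 + √(-132))) - 148158 = (97608 + (-156082 + 2*I*√33)) - 148158 = (-58474 + 2*I*√33) - 148158 = -206632 + 2*I*√33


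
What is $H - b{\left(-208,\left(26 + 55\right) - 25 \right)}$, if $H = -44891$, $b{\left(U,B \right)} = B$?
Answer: $-44947$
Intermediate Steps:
$H - b{\left(-208,\left(26 + 55\right) - 25 \right)} = -44891 - \left(\left(26 + 55\right) - 25\right) = -44891 - \left(81 - 25\right) = -44891 - 56 = -44947$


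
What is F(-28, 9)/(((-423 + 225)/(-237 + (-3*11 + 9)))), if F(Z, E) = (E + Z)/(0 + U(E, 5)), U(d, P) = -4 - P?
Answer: 551/198 ≈ 2.7828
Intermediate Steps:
F(Z, E) = -E/9 - Z/9 (F(Z, E) = (E + Z)/(0 + (-4 - 1*5)) = (E + Z)/(0 + (-4 - 5)) = (E + Z)/(0 - 9) = (E + Z)/(-9) = (E + Z)*(-⅑) = -E/9 - Z/9)
F(-28, 9)/(((-423 + 225)/(-237 + (-3*11 + 9)))) = (-⅑*9 - ⅑*(-28))/(((-423 + 225)/(-237 + (-3*11 + 9)))) = (-1 + 28/9)/((-198/(-237 + (-33 + 9)))) = 19/(9*((-198/(-237 - 24)))) = 19/(9*((-198/(-261)))) = 19/(9*((-198*(-1/261)))) = 19/(9*(22/29)) = (19/9)*(29/22) = 551/198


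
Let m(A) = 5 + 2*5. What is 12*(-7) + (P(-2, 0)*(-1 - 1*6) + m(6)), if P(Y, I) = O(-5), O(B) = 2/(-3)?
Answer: -193/3 ≈ -64.333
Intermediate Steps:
O(B) = -⅔ (O(B) = 2*(-⅓) = -⅔)
P(Y, I) = -⅔
m(A) = 15 (m(A) = 5 + 10 = 15)
12*(-7) + (P(-2, 0)*(-1 - 1*6) + m(6)) = 12*(-7) + (-2*(-1 - 1*6)/3 + 15) = -84 + (-2*(-1 - 6)/3 + 15) = -84 + (-⅔*(-7) + 15) = -84 + (14/3 + 15) = -84 + 59/3 = -193/3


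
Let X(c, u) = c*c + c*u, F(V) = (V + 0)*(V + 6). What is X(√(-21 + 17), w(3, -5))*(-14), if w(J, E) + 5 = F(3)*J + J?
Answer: 56 - 2212*I ≈ 56.0 - 2212.0*I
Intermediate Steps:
F(V) = V*(6 + V)
w(J, E) = -5 + 28*J (w(J, E) = -5 + ((3*(6 + 3))*J + J) = -5 + ((3*9)*J + J) = -5 + (27*J + J) = -5 + 28*J)
X(c, u) = c² + c*u
X(√(-21 + 17), w(3, -5))*(-14) = (√(-21 + 17)*(√(-21 + 17) + (-5 + 28*3)))*(-14) = (√(-4)*(√(-4) + (-5 + 84)))*(-14) = ((2*I)*(2*I + 79))*(-14) = ((2*I)*(79 + 2*I))*(-14) = (2*I*(79 + 2*I))*(-14) = -28*I*(79 + 2*I)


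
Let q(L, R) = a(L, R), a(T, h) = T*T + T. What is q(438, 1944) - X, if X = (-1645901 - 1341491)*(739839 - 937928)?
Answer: -591769301606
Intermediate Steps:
a(T, h) = T + T**2 (a(T, h) = T**2 + T = T + T**2)
q(L, R) = L*(1 + L)
X = 591769493888 (X = -2987392*(-198089) = 591769493888)
q(438, 1944) - X = 438*(1 + 438) - 1*591769493888 = 438*439 - 591769493888 = 192282 - 591769493888 = -591769301606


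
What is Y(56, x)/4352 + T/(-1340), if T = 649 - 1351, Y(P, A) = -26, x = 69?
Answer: 377533/728960 ≈ 0.51791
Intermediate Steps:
T = -702
Y(56, x)/4352 + T/(-1340) = -26/4352 - 702/(-1340) = -26*1/4352 - 702*(-1/1340) = -13/2176 + 351/670 = 377533/728960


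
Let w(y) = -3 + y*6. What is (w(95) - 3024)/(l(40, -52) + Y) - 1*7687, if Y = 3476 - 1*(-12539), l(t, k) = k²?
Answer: -143895410/18719 ≈ -7687.1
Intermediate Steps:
Y = 16015 (Y = 3476 + 12539 = 16015)
w(y) = -3 + 6*y
(w(95) - 3024)/(l(40, -52) + Y) - 1*7687 = ((-3 + 6*95) - 3024)/((-52)² + 16015) - 1*7687 = ((-3 + 570) - 3024)/(2704 + 16015) - 7687 = (567 - 3024)/18719 - 7687 = -2457*1/18719 - 7687 = -2457/18719 - 7687 = -143895410/18719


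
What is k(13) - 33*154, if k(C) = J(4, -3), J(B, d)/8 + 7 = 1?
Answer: -5130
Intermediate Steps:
J(B, d) = -48 (J(B, d) = -56 + 8*1 = -56 + 8 = -48)
k(C) = -48
k(13) - 33*154 = -48 - 33*154 = -48 - 5082 = -5130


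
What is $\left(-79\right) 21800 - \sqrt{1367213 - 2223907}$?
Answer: $-1722200 - i \sqrt{856694} \approx -1.7222 \cdot 10^{6} - 925.58 i$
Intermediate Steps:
$\left(-79\right) 21800 - \sqrt{1367213 - 2223907} = -1722200 - \sqrt{-856694} = -1722200 - i \sqrt{856694}$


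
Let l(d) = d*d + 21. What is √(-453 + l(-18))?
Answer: 6*I*√3 ≈ 10.392*I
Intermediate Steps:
l(d) = 21 + d² (l(d) = d² + 21 = 21 + d²)
√(-453 + l(-18)) = √(-453 + (21 + (-18)²)) = √(-453 + (21 + 324)) = √(-453 + 345) = √(-108) = 6*I*√3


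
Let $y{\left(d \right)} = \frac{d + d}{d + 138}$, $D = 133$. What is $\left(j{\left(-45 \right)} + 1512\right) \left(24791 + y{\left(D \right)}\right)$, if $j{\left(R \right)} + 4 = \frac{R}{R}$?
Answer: $\frac{10138408143}{271} \approx 3.7411 \cdot 10^{7}$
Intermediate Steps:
$j{\left(R \right)} = -3$ ($j{\left(R \right)} = -4 + \frac{R}{R} = -4 + 1 = -3$)
$y{\left(d \right)} = \frac{2 d}{138 + d}$
$\left(j{\left(-45 \right)} + 1512\right) \left(24791 + y{\left(D \right)}\right) = \left(-3 + 1512\right) \left(24791 + 2 \cdot 133 \frac{1}{138 + 133}\right) = 1509 \left(24791 + 2 \cdot 133 \cdot \frac{1}{271}\right) = 1509 \left(24791 + \frac{266}{271}\right) = 1509 \cdot \frac{6718627}{271} = \frac{10138408143}{271}$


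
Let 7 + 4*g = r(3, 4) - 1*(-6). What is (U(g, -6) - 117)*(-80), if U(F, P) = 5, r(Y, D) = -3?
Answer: 8960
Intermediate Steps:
g = -1 (g = -7/4 + (-3 - 1*(-6))/4 = -7/4 + (-3 + 6)/4 = -7/4 + (¼)*3 = -7/4 + ¾ = -1)
(U(g, -6) - 117)*(-80) = (5 - 117)*(-80) = -112*(-80) = 8960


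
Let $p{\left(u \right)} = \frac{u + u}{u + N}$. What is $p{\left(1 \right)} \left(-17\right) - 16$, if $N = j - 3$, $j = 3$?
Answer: $-50$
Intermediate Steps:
$N = 0$ ($N = 3 - 3 = 0$)
$p{\left(u \right)} = 2$ ($p{\left(u \right)} = \frac{u + u}{u + 0} = \frac{2 u}{u} = 2$)
$p{\left(1 \right)} \left(-17\right) - 16 = 2 \left(-17\right) - 16 = -34 - 16 = -50$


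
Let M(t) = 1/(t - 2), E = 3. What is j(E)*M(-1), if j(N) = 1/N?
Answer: -1/9 ≈ -0.11111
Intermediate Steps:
j(N) = 1/N
M(t) = 1/(-2 + t)
j(E)*M(-1) = 1/(3*(-2 - 1)) = (1/3)/(-3) = (1/3)*(-1/3) = -1/9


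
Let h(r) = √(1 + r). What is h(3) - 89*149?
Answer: -13259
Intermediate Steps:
h(3) - 89*149 = √(1 + 3) - 89*149 = √4 - 13261 = 2 - 13261 = -13259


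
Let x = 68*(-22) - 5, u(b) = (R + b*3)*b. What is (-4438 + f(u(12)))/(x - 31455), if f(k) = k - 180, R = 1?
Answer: 2087/16478 ≈ 0.12665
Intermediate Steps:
u(b) = b*(1 + 3*b) (u(b) = (1 + b*3)*b = (1 + 3*b)*b = b*(1 + 3*b))
f(k) = -180 + k
x = -1501 (x = -1496 - 5 = -1501)
(-4438 + f(u(12)))/(x - 31455) = (-4438 + (-180 + 12*(1 + 3*12)))/(-1501 - 31455) = (-4438 + (-180 + 12*(1 + 36)))/(-32956) = (-4438 + (-180 + 12*37))*(-1/32956) = (-4438 + (-180 + 444))*(-1/32956) = (-4438 + 264)*(-1/32956) = -4174*(-1/32956) = 2087/16478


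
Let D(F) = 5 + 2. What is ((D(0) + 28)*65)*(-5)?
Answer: -11375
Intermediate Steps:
D(F) = 7
((D(0) + 28)*65)*(-5) = ((7 + 28)*65)*(-5) = (35*65)*(-5) = 2275*(-5) = -11375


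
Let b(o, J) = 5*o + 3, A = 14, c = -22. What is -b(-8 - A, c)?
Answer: 107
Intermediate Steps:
b(o, J) = 3 + 5*o
-b(-8 - A, c) = -(3 + 5*(-8 - 1*14)) = -(3 + 5*(-8 - 14)) = -(3 + 5*(-22)) = -(3 - 110) = -1*(-107) = 107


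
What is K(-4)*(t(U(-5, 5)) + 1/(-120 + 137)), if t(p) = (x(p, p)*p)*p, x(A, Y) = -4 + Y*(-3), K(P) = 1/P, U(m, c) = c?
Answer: 4037/34 ≈ 118.74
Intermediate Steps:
x(A, Y) = -4 - 3*Y
t(p) = p²*(-4 - 3*p) (t(p) = ((-4 - 3*p)*p)*p = (p*(-4 - 3*p))*p = p²*(-4 - 3*p))
K(-4)*(t(U(-5, 5)) + 1/(-120 + 137)) = (5²*(-4 - 3*5) + 1/(-120 + 137))/(-4) = -(25*(-4 - 15) + 1/17)/4 = -(25*(-19) + 1/17)/4 = -(-475 + 1/17)/4 = -¼*(-8074/17) = 4037/34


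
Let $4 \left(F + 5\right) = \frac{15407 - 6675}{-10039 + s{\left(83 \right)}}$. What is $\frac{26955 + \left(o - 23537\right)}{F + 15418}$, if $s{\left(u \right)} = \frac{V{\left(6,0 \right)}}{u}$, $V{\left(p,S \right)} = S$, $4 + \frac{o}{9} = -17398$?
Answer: $- \frac{384493700}{38682231} \approx -9.9398$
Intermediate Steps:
$o = -156618$ ($o = -36 + 9 \left(-17398\right) = -36 - 156582 = -156618$)
$s{\left(u \right)} = 0$ ($s{\left(u \right)} = \frac{0}{u} = 0$)
$F = - \frac{52378}{10039}$ ($F = -5 + \frac{\left(15407 - 6675\right) \frac{1}{-10039 + 0}}{4} = -5 + \frac{8732 \frac{1}{-10039}}{4} = -5 + \frac{8732 \left(- \frac{1}{10039}\right)}{4} = -5 + \frac{1}{4} \left(- \frac{8732}{10039}\right) = -5 - \frac{2183}{10039} = - \frac{52378}{10039} \approx -5.2175$)
$\frac{26955 + \left(o - 23537\right)}{F + 15418} = \frac{26955 - 180155}{- \frac{52378}{10039} + 15418} = \frac{26955 - 180155}{\frac{154728924}{10039}} = \left(26955 - 180155\right) \frac{10039}{154728924} = \left(-153200\right) \frac{10039}{154728924} = - \frac{384493700}{38682231}$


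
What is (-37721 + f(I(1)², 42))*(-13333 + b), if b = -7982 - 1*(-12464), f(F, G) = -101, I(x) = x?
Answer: 334762522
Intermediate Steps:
b = 4482 (b = -7982 + 12464 = 4482)
(-37721 + f(I(1)², 42))*(-13333 + b) = (-37721 - 101)*(-13333 + 4482) = -37822*(-8851) = 334762522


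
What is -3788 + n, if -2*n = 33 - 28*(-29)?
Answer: -8421/2 ≈ -4210.5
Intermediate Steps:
n = -845/2 (n = -(33 - 28*(-29))/2 = -(33 + 812)/2 = -½*845 = -845/2 ≈ -422.50)
-3788 + n = -3788 - 845/2 = -8421/2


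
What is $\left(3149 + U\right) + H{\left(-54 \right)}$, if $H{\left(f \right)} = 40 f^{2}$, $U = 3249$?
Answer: $123038$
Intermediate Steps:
$\left(3149 + U\right) + H{\left(-54 \right)} = \left(3149 + 3249\right) + 40 \left(-54\right)^{2} = 6398 + 40 \cdot 2916 = 6398 + 116640 = 123038$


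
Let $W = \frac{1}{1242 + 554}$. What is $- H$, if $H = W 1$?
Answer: $- \frac{1}{1796} \approx -0.00055679$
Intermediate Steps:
$W = \frac{1}{1796} \approx 0.00055679$
$H = \frac{1}{1796}$ ($H = \frac{1}{1796} \cdot 1 = \frac{1}{1796} \approx 0.00055679$)
$- H = \left(-1\right) \frac{1}{1796} = - \frac{1}{1796}$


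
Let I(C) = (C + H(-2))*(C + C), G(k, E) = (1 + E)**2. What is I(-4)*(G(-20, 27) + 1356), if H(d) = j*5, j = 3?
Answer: -188320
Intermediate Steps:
H(d) = 15 (H(d) = 3*5 = 15)
I(C) = 2*C*(15 + C) (I(C) = (C + 15)*(C + C) = (15 + C)*(2*C) = 2*C*(15 + C))
I(-4)*(G(-20, 27) + 1356) = (2*(-4)*(15 - 4))*((1 + 27)**2 + 1356) = (2*(-4)*11)*(28**2 + 1356) = -88*(784 + 1356) = -88*2140 = -188320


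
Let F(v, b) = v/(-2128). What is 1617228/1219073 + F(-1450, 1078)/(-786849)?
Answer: 1353954261756683/1020616858719528 ≈ 1.3266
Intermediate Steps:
F(v, b) = -v/2128 (F(v, b) = v*(-1/2128) = -v/2128)
1617228/1219073 + F(-1450, 1078)/(-786849) = 1617228/1219073 - 1/2128*(-1450)/(-786849) = 1617228*(1/1219073) + (725/1064)*(-1/786849) = 1617228/1219073 - 725/837207336 = 1353954261756683/1020616858719528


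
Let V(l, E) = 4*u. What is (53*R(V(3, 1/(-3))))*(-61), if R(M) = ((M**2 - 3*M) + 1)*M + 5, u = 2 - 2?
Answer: -16165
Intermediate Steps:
u = 0
V(l, E) = 0 (V(l, E) = 4*0 = 0)
R(M) = 5 + M*(1 + M**2 - 3*M) (R(M) = (1 + M**2 - 3*M)*M + 5 = M*(1 + M**2 - 3*M) + 5 = 5 + M*(1 + M**2 - 3*M))
(53*R(V(3, 1/(-3))))*(-61) = (53*(5 + 0 + 0**3 - 3*0**2))*(-61) = (53*(5 + 0 + 0 - 3*0))*(-61) = (53*(5 + 0 + 0 + 0))*(-61) = (53*5)*(-61) = 265*(-61) = -16165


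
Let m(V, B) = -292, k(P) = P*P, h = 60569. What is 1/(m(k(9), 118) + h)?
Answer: 1/60277 ≈ 1.6590e-5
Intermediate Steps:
k(P) = P**2
1/(m(k(9), 118) + h) = 1/(-292 + 60569) = 1/60277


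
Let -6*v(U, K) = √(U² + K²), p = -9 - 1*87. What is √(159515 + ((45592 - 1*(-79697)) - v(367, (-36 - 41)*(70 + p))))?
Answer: √(10252944 + 6*√4142693)/6 ≈ 533.99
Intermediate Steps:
p = -96 (p = -9 - 87 = -96)
v(U, K) = -√(K² + U²)/6 (v(U, K) = -√(U² + K²)/6 = -√(K² + U²)/6)
√(159515 + ((45592 - 1*(-79697)) - v(367, (-36 - 41)*(70 + p)))) = √(159515 + ((45592 - 1*(-79697)) - (-1)*√(((-36 - 41)*(70 - 96))² + 367²)/6)) = √(159515 + ((45592 + 79697) - (-1)*√((-77*(-26))² + 134689)/6)) = √(159515 + (125289 - (-1)*√(2002² + 134689)/6)) = √(159515 + (125289 - (-1)*√(4008004 + 134689)/6)) = √(159515 + (125289 - (-1)*√4142693/6)) = √(159515 + (125289 + √4142693/6)) = √(284804 + √4142693/6)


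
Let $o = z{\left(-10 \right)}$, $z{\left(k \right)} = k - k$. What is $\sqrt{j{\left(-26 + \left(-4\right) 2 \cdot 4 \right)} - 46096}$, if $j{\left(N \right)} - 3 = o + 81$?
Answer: $2 i \sqrt{11503} \approx 214.5 i$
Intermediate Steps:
$z{\left(k \right)} = 0$
$o = 0$
$j{\left(N \right)} = 84$ ($j{\left(N \right)} = 3 + \left(0 + 81\right) = 3 + 81 = 84$)
$\sqrt{j{\left(-26 + \left(-4\right) 2 \cdot 4 \right)} - 46096} = \sqrt{84 - 46096} = \sqrt{-46012} = 2 i \sqrt{11503}$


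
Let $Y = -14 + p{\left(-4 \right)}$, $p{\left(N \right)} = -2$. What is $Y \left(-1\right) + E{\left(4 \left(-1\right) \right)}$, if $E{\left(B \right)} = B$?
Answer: $12$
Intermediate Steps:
$Y = -16$ ($Y = -14 - 2 = -16$)
$Y \left(-1\right) + E{\left(4 \left(-1\right) \right)} = \left(-16\right) \left(-1\right) + 4 \left(-1\right) = 16 - 4 = 12$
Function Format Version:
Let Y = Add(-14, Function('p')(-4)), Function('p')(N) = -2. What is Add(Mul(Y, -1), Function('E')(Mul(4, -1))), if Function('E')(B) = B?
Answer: 12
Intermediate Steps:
Y = -16 (Y = Add(-14, -2) = -16)
Add(Mul(Y, -1), Function('E')(Mul(4, -1))) = Add(Mul(-16, -1), Mul(4, -1)) = Add(16, -4) = 12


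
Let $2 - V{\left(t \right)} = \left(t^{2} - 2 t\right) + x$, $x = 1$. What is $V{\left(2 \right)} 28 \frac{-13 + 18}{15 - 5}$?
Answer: $14$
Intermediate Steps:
$V{\left(t \right)} = 1 - t^{2} + 2 t$ ($V{\left(t \right)} = 2 - \left(\left(t^{2} - 2 t\right) + 1\right) = 2 - \left(1 + t^{2} - 2 t\right) = 1 - t^{2} + 2 t$)
$V{\left(2 \right)} 28 \frac{-13 + 18}{15 - 5} = \left(1 - 2^{2} + 2 \cdot 2\right) 28 \frac{-13 + 18}{15 - 5} = \left(1 - 4 + 4\right) 28 \cdot \frac{5}{10} = \left(1 - 4 + 4\right) 28 \cdot 5 \cdot \frac{1}{10} = 1 \cdot 28 \cdot \frac{1}{2} = 28 \cdot \frac{1}{2} = 14$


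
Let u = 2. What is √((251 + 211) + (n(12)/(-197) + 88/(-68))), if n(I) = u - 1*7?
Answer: √5167470161/3349 ≈ 21.465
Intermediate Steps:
n(I) = -5 (n(I) = 2 - 1*7 = 2 - 7 = -5)
√((251 + 211) + (n(12)/(-197) + 88/(-68))) = √((251 + 211) + (-5/(-197) + 88/(-68))) = √(462 + (-5*(-1/197) + 88*(-1/68))) = √(462 + (5/197 - 22/17)) = √(462 - 4249/3349) = √(1542989/3349) = √5167470161/3349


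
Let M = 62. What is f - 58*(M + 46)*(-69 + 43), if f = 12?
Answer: 162876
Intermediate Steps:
f - 58*(M + 46)*(-69 + 43) = 12 - 58*(62 + 46)*(-69 + 43) = 12 - 6264*(-26) = 12 - 58*(-2808) = 12 + 162864 = 162876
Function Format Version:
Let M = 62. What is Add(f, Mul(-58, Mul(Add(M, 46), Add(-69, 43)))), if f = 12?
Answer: 162876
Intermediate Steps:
Add(f, Mul(-58, Mul(Add(M, 46), Add(-69, 43)))) = Add(12, Mul(-58, Mul(Add(62, 46), Add(-69, 43)))) = Add(12, Mul(-58, Mul(108, -26))) = Add(12, Mul(-58, -2808)) = Add(12, 162864) = 162876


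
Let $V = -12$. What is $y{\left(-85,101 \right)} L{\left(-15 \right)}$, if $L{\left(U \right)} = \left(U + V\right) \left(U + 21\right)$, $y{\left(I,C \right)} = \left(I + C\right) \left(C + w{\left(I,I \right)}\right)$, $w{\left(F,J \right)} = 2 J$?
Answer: $178848$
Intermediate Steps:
$y{\left(I,C \right)} = \left(C + I\right) \left(C + 2 I\right)$ ($y{\left(I,C \right)} = \left(I + C\right) \left(C + 2 I\right) = \left(C + I\right) \left(C + 2 I\right)$)
$L{\left(U \right)} = \left(-12 + U\right) \left(21 + U\right)$ ($L{\left(U \right)} = \left(U - 12\right) \left(U + 21\right) = \left(-12 + U\right) \left(21 + U\right)$)
$y{\left(-85,101 \right)} L{\left(-15 \right)} = \left(101^{2} + 2 \left(-85\right)^{2} + 3 \cdot 101 \left(-85\right)\right) \left(-252 + \left(-15\right)^{2} + 9 \left(-15\right)\right) = \left(10201 + 2 \cdot 7225 - 25755\right) \left(-252 + 225 - 135\right) = \left(10201 + 14450 - 25755\right) \left(-162\right) = \left(-1104\right) \left(-162\right) = 178848$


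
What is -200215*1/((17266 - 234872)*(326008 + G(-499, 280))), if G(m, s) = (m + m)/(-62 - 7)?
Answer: 2762967/979033330660 ≈ 2.8221e-6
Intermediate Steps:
G(m, s) = -2*m/69 (G(m, s) = (2*m)/(-69) = (2*m)*(-1/69) = -2*m/69)
-200215*1/((17266 - 234872)*(326008 + G(-499, 280))) = -200215*1/((17266 - 234872)*(326008 - 2/69*(-499))) = -200215*(-1/(217606*(326008 + 998/69))) = -200215/((22495550/69)*(-217606)) = -200215/(-4895166653300/69) = -200215*(-69/4895166653300) = 2762967/979033330660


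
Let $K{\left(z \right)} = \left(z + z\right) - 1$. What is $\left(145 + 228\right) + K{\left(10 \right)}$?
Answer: $392$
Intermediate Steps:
$K{\left(z \right)} = -1 + 2 z$ ($K{\left(z \right)} = 2 z - 1 = -1 + 2 z$)
$\left(145 + 228\right) + K{\left(10 \right)} = \left(145 + 228\right) + \left(-1 + 2 \cdot 10\right) = 373 + \left(-1 + 20\right) = 373 + 19 = 392$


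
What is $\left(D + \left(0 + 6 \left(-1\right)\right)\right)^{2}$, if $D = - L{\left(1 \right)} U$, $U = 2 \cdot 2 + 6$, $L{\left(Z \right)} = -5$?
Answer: $1936$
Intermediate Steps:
$U = 10$ ($U = 4 + 6 = 10$)
$D = 50$ ($D = \left(-1\right) \left(-5\right) 10 = 5 \cdot 10 = 50$)
$\left(D + \left(0 + 6 \left(-1\right)\right)\right)^{2} = \left(50 + \left(0 + 6 \left(-1\right)\right)\right)^{2} = \left(50 + \left(0 - 6\right)\right)^{2} = \left(50 - 6\right)^{2} = 44^{2} = 1936$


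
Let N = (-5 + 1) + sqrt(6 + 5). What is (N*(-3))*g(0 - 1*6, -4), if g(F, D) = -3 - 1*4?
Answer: -84 + 21*sqrt(11) ≈ -14.351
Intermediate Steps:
g(F, D) = -7 (g(F, D) = -3 - 4 = -7)
N = -4 + sqrt(11) ≈ -0.68338
(N*(-3))*g(0 - 1*6, -4) = ((-4 + sqrt(11))*(-3))*(-7) = (12 - 3*sqrt(11))*(-7) = -84 + 21*sqrt(11)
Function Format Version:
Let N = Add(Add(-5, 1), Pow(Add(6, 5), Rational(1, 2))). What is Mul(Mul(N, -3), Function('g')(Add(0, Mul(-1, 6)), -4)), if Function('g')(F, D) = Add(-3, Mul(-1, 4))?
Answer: Add(-84, Mul(21, Pow(11, Rational(1, 2)))) ≈ -14.351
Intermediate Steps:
Function('g')(F, D) = -7 (Function('g')(F, D) = Add(-3, -4) = -7)
N = Add(-4, Pow(11, Rational(1, 2))) ≈ -0.68338
Mul(Mul(N, -3), Function('g')(Add(0, Mul(-1, 6)), -4)) = Mul(Mul(Add(-4, Pow(11, Rational(1, 2))), -3), -7) = Mul(Add(12, Mul(-3, Pow(11, Rational(1, 2)))), -7) = Add(-84, Mul(21, Pow(11, Rational(1, 2))))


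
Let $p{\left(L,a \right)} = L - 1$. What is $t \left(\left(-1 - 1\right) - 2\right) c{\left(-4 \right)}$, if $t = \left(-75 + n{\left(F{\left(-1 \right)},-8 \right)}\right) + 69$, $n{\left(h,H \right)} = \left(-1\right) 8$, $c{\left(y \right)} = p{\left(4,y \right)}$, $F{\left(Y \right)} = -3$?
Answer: $168$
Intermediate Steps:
$p{\left(L,a \right)} = -1 + L$
$c{\left(y \right)} = 3$ ($c{\left(y \right)} = -1 + 4 = 3$)
$n{\left(h,H \right)} = -8$
$t = -14$ ($t = \left(-75 - 8\right) + 69 = -83 + 69 = -14$)
$t \left(\left(-1 - 1\right) - 2\right) c{\left(-4 \right)} = - 14 \left(\left(-1 - 1\right) - 2\right) 3 = - 14 \left(-2 - 2\right) 3 = - 14 \left(\left(-4\right) 3\right) = \left(-14\right) \left(-12\right) = 168$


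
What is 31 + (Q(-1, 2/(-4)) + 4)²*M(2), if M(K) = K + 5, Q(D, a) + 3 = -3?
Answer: 59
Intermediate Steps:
Q(D, a) = -6 (Q(D, a) = -3 - 3 = -6)
M(K) = 5 + K
31 + (Q(-1, 2/(-4)) + 4)²*M(2) = 31 + (-6 + 4)²*(5 + 2) = 31 + (-2)²*7 = 31 + 4*7 = 31 + 28 = 59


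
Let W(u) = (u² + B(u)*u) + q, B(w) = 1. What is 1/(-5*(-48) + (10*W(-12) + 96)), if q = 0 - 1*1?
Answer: 1/1646 ≈ 0.00060753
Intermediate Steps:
q = -1 (q = 0 - 1 = -1)
W(u) = -1 + u + u² (W(u) = (u² + 1*u) - 1 = (u² + u) - 1 = (u + u²) - 1 = -1 + u + u²)
1/(-5*(-48) + (10*W(-12) + 96)) = 1/(-5*(-48) + (10*(-1 - 12 + (-12)²) + 96)) = 1/(240 + (10*(-1 - 12 + 144) + 96)) = 1/(240 + (10*131 + 96)) = 1/(240 + (1310 + 96)) = 1/(240 + 1406) = 1/1646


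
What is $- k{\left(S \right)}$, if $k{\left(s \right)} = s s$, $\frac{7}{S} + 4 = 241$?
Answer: $- \frac{49}{56169} \approx -0.00087237$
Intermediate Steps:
$S = \frac{7}{237}$ ($S = \frac{7}{-4 + 241} = \frac{7}{237} \approx 0.029536$)
$k{\left(s \right)} = s^{2}$
$- k{\left(S \right)} = - \left(\frac{7}{237}\right)^{2} = \left(-1\right) \frac{49}{56169} = - \frac{49}{56169}$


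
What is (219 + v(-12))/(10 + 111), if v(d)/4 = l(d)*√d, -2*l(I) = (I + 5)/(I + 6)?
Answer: 219/121 - 14*I*√3/363 ≈ 1.8099 - 0.066801*I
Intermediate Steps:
l(I) = -(5 + I)/(2*(6 + I)) (l(I) = -(I + 5)/(2*(I + 6)) = -(5 + I)/(2*(6 + I)))
v(d) = 2*√d*(-5 - d)/(6 + d) (v(d) = 4*(((-5 - d)/(2*(6 + d)))*√d) = 4*(√d*(-5 - d)/(2*(6 + d))) = 2*√d*(-5 - d)/(6 + d))
(219 + v(-12))/(10 + 111) = (219 + 2*√(-12)*(-5 - 1*(-12))/(6 - 12))/(10 + 111) = (219 + 2*(2*I*√3)*(-5 + 12)/(-6))/121 = (219 + 2*(2*I*√3)*(-⅙)*7)*(1/121) = (219 - 14*I*√3/3)*(1/121) = 219/121 - 14*I*√3/363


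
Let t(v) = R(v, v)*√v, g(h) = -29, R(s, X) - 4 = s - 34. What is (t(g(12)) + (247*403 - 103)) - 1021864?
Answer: -922426 - 59*I*√29 ≈ -9.2243e+5 - 317.72*I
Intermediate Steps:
R(s, X) = -30 + s (R(s, X) = 4 + (s - 34) = 4 + (-34 + s) = -30 + s)
t(v) = √v*(-30 + v) (t(v) = (-30 + v)*√v = √v*(-30 + v))
(t(g(12)) + (247*403 - 103)) - 1021864 = (√(-29)*(-30 - 29) + (247*403 - 103)) - 1021864 = ((I*√29)*(-59) + (99541 - 103)) - 1021864 = (-59*I*√29 + 99438) - 1021864 = (99438 - 59*I*√29) - 1021864 = -922426 - 59*I*√29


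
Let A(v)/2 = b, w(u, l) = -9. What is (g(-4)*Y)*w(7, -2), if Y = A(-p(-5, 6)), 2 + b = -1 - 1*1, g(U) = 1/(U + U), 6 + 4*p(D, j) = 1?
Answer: -9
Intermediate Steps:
p(D, j) = -5/4 (p(D, j) = -3/2 + (¼)*1 = -3/2 + ¼ = -5/4)
g(U) = 1/(2*U)
b = -4 (b = -2 + (-1 - 1*1) = -2 + (-1 - 1) = -2 - 2 = -4)
A(v) = -8 (A(v) = 2*(-4) = -8)
Y = -8
(g(-4)*Y)*w(7, -2) = (((½)/(-4))*(-8))*(-9) = (((½)*(-¼))*(-8))*(-9) = -⅛*(-8)*(-9) = 1*(-9) = -9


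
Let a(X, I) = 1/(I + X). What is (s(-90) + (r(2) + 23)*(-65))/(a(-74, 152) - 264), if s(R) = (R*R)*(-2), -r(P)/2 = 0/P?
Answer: 1380210/20591 ≈ 67.030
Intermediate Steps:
r(P) = 0 (r(P) = -0/P = -2*0 = 0)
s(R) = -2*R² (s(R) = R²*(-2) = -2*R²)
(s(-90) + (r(2) + 23)*(-65))/(a(-74, 152) - 264) = (-2*(-90)² + (0 + 23)*(-65))/(1/(152 - 74) - 264) = (-2*8100 + 23*(-65))/(1/78 - 264) = (-16200 - 1495)/(1/78 - 264) = -17695/(-20591/78) = -17695*(-78/20591) = 1380210/20591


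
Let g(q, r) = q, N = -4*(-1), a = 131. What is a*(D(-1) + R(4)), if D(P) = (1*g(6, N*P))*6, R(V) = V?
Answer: 5240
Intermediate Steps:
N = 4
D(P) = 36 (D(P) = (1*6)*6 = 6*6 = 36)
a*(D(-1) + R(4)) = 131*(36 + 4) = 131*40 = 5240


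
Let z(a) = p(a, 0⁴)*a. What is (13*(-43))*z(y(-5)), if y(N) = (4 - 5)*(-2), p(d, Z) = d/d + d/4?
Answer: -1677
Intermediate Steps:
p(d, Z) = 1 + d/4 (p(d, Z) = 1 + d*(¼) = 1 + d/4)
y(N) = 2 (y(N) = -1*(-2) = 2)
z(a) = a*(1 + a/4) (z(a) = (1 + a/4)*a = a*(1 + a/4))
(13*(-43))*z(y(-5)) = (13*(-43))*((¼)*2*(4 + 2)) = -559*2*6/4 = -559*3 = -1677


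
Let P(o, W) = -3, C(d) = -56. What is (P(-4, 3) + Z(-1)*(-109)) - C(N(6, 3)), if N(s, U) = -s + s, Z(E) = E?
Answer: 162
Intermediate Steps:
N(s, U) = 0
(P(-4, 3) + Z(-1)*(-109)) - C(N(6, 3)) = (-3 - 1*(-109)) - 1*(-56) = (-3 + 109) + 56 = 106 + 56 = 162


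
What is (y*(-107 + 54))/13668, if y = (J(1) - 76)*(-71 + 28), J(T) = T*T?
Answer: -56975/4556 ≈ -12.505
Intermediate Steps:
J(T) = T²
y = 3225 (y = (1² - 76)*(-71 + 28) = (1 - 76)*(-43) = -75*(-43) = 3225)
(y*(-107 + 54))/13668 = (3225*(-107 + 54))/13668 = (3225*(-53))*(1/13668) = -170925*1/13668 = -56975/4556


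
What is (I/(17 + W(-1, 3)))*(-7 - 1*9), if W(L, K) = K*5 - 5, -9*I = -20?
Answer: -320/243 ≈ -1.3169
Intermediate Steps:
I = 20/9 (I = -1/9*(-20) = 20/9 ≈ 2.2222)
W(L, K) = -5 + 5*K (W(L, K) = 5*K - 5 = -5 + 5*K)
(I/(17 + W(-1, 3)))*(-7 - 1*9) = ((20/9)/(17 + (-5 + 5*3)))*(-7 - 1*9) = ((20/9)/(17 + (-5 + 15)))*(-7 - 9) = ((20/9)/(17 + 10))*(-16) = ((20/9)/27)*(-16) = ((1/27)*(20/9))*(-16) = (20/243)*(-16) = -320/243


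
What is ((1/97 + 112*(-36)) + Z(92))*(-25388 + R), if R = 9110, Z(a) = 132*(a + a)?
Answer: -31983551574/97 ≈ -3.2973e+8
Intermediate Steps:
Z(a) = 264*a (Z(a) = 132*(2*a) = 264*a)
((1/97 + 112*(-36)) + Z(92))*(-25388 + R) = ((1/97 + 112*(-36)) + 264*92)*(-25388 + 9110) = ((1/97 - 4032) + 24288)*(-16278) = (-391103/97 + 24288)*(-16278) = (1964833/97)*(-16278) = -31983551574/97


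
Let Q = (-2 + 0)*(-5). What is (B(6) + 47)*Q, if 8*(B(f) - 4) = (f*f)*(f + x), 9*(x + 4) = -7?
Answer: 565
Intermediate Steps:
x = -43/9 (x = -4 + (⅑)*(-7) = -4 - 7/9 = -43/9 ≈ -4.7778)
Q = 10 (Q = -2*(-5) = 10)
B(f) = 4 + f²*(-43/9 + f)/8 (B(f) = 4 + ((f*f)*(f - 43/9))/8 = 4 + (f²*(-43/9 + f))/8 = 4 + f²*(-43/9 + f)/8)
(B(6) + 47)*Q = ((4 - 43/72*6² + (⅛)*6³) + 47)*10 = ((4 - 43/72*36 + (⅛)*216) + 47)*10 = ((4 - 43/2 + 27) + 47)*10 = (19/2 + 47)*10 = (113/2)*10 = 565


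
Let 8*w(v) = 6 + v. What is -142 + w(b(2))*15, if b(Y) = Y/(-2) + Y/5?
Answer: -1055/8 ≈ -131.88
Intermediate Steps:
b(Y) = -3*Y/10 (b(Y) = Y*(-1/2) + Y*(1/5) = -Y/2 + Y/5 = -3*Y/10)
w(v) = 3/4 + v/8 (w(v) = (6 + v)/8 = 3/4 + v/8)
-142 + w(b(2))*15 = -142 + (3/4 + (-3/10*2)/8)*15 = -142 + (3/4 + (1/8)*(-3/5))*15 = -142 + (3/4 - 3/40)*15 = -142 + (27/40)*15 = -142 + 81/8 = -1055/8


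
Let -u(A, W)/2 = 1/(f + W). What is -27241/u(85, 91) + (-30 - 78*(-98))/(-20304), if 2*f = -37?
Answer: 7899887/8 ≈ 9.8749e+5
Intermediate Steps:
f = -37/2 (f = (½)*(-37) = -37/2 ≈ -18.500)
u(A, W) = -2/(-37/2 + W)
-27241/u(85, 91) + (-30 - 78*(-98))/(-20304) = -27241/((-4/(-37 + 2*91))) + (-30 - 78*(-98))/(-20304) = -27241/((-4/(-37 + 182))) + (-30 + 7644)*(-1/20304) = -27241/((-4/145)) + 7614*(-1/20304) = -27241/((-4*1/145)) - 3/8 = -27241/(-4/145) - 3/8 = -27241*(-145/4) - 3/8 = 3949945/4 - 3/8 = 7899887/8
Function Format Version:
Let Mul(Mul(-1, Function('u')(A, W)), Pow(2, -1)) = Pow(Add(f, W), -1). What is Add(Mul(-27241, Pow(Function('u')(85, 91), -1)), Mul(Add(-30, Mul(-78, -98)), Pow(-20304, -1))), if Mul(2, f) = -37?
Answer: Rational(7899887, 8) ≈ 9.8749e+5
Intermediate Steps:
f = Rational(-37, 2) (f = Mul(Rational(1, 2), -37) = Rational(-37, 2) ≈ -18.500)
Function('u')(A, W) = Mul(-2, Pow(Add(Rational(-37, 2), W), -1))
Add(Mul(-27241, Pow(Function('u')(85, 91), -1)), Mul(Add(-30, Mul(-78, -98)), Pow(-20304, -1))) = Add(Mul(-27241, Pow(Mul(-4, Pow(Add(-37, Mul(2, 91)), -1)), -1)), Mul(Add(-30, Mul(-78, -98)), Pow(-20304, -1))) = Add(Mul(-27241, Pow(Mul(-4, Pow(Add(-37, 182), -1)), -1)), Mul(Add(-30, 7644), Rational(-1, 20304))) = Add(Mul(-27241, Pow(Mul(-4, Pow(145, -1)), -1)), Mul(7614, Rational(-1, 20304))) = Add(Mul(-27241, Pow(Mul(-4, Rational(1, 145)), -1)), Rational(-3, 8)) = Add(Mul(-27241, Pow(Rational(-4, 145), -1)), Rational(-3, 8)) = Add(Mul(-27241, Rational(-145, 4)), Rational(-3, 8)) = Add(Rational(3949945, 4), Rational(-3, 8)) = Rational(7899887, 8)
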